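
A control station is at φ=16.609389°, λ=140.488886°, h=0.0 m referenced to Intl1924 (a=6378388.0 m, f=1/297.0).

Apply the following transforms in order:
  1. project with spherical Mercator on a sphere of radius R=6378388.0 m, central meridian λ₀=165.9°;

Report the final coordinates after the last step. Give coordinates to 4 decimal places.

E=-2828863.5914 m, N=1875476.3976 m

start: φ=16.609389°, λ=140.488886°, h=0.000 m
→ merc (R=6378388.0, λ₀=165.9°): E=-2828863.5914, N=1875476.3976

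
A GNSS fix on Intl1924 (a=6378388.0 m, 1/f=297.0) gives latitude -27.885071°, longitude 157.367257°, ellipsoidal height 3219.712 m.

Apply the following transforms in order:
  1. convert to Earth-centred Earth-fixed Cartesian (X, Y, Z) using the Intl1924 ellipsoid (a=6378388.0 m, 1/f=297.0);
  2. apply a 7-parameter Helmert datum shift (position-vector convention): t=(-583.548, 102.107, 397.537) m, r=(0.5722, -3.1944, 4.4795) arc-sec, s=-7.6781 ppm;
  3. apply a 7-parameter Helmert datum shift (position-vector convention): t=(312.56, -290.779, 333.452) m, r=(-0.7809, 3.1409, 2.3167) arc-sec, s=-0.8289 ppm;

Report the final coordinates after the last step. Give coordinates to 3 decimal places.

X=-5210369.317 m, Y=2171855.922 m, Z=-2966048.432 m

start: φ=-27.885071°, λ=157.367257°, h=3219.712 m
→ ECEF (a=6378388.000, f=1/297.0): X=-5210071.8539, Y=2172237.7452, Z=-2966801.1185
→ Helmert 7p (PV): X=-5210616.6269, Y=2172218.2563, Z=-2966455.4633
→ Helmert 7p (PV): X=-5210369.3171, Y=2171855.9221, Z=-2966048.4315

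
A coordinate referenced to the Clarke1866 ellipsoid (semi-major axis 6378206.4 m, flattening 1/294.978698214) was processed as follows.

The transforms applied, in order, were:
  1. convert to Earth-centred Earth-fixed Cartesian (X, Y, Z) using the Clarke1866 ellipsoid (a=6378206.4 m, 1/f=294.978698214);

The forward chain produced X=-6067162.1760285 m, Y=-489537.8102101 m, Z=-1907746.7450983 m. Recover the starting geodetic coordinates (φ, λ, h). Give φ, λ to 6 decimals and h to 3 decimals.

start: X=-6067162.1760, Y=-489537.8102, Z=-1907746.7451 m
→ geod (Bowring, a=6378206.400): φ=-17.51332600°, λ=-175.38700000°, h=2576.7880 m

φ=-17.513326°, λ=-175.387000°, h=2576.788 m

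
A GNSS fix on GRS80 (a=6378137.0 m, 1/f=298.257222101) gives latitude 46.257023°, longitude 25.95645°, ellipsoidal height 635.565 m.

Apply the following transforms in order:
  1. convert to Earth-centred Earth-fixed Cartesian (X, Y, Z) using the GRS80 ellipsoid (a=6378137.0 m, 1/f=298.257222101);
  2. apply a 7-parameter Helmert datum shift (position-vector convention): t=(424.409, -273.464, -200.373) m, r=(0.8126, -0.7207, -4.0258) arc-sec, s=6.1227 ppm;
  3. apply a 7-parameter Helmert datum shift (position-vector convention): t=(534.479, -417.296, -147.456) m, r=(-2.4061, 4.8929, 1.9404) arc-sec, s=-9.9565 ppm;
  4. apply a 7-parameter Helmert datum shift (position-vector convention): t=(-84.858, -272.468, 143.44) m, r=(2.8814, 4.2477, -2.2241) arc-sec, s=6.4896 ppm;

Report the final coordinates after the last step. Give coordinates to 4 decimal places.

X=3973602.8441 m, Y=1932707.0952 m, Z=4585163.9644 m

start: φ=46.257023°, λ=25.956450°, h=635.565 m
→ ECEF (a=6378137.000, f=1/298.257222101): X=3972490.6925, Y=1933776.8219, Z=4585506.3003
→ Helmert 7p (PV): X=3972961.1447, Y=1933419.5986, Z=4585355.5015
→ Helmert 7p (PV): X=3973546.6490, Y=1933073.9152, Z=4585045.5947
→ Helmert 7p (PV): X=3973602.8441, Y=1932707.0952, Z=4585163.9644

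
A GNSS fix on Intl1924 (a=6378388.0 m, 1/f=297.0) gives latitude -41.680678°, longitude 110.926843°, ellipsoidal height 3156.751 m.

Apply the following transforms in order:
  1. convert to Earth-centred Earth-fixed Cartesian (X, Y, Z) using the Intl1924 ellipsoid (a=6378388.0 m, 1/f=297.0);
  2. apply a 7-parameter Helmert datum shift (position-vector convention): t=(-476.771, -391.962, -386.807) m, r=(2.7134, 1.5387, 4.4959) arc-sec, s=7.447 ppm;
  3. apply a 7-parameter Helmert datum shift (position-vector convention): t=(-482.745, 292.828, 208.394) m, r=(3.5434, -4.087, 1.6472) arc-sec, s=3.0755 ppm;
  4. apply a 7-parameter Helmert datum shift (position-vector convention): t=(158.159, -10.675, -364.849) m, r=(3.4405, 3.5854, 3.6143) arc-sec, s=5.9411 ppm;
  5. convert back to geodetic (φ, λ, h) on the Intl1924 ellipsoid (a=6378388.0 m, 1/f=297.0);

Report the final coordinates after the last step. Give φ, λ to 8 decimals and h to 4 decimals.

φ=-41.68060555°, λ=110.93839490°, h=3759.1709 m

start: φ=-41.680678°, λ=110.926843°, h=3156.751 m
→ ECEF (a=6378388.000, f=1/297.0): X=-1704882.4813, Y=4458377.2734, Z=-4221352.1187
→ Helmert 7p (PV): X=-1705500.6181, Y=4458036.8838, Z=-4221698.9938
→ Helmert 7p (PV): X=-1705940.5593, Y=4458402.3269, Z=-4221460.7927
→ Helmert 7p (PV): X=-1705944.0388, Y=4458458.6614, Z=-4221746.7015
→ geod (Bowring, a=6378388.000): φ=-41.68060555°, λ=110.93839490°, h=3759.1709 m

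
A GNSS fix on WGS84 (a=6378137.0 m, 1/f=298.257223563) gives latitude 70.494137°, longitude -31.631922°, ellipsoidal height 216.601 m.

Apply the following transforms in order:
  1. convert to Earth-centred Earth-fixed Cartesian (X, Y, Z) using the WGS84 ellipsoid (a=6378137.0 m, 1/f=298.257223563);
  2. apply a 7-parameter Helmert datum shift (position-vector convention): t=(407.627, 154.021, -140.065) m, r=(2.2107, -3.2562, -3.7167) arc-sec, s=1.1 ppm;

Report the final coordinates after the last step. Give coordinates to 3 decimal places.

start: φ=70.494137°, λ=-31.631922°, h=216.601 m
→ ECEF (a=6378137.000, f=1/298.257223563): X=1818763.2191, Y=-1120307.9047, Z=5989875.5990
→ Helmert 7p (PV): X=1819058.1006, Y=-1120252.0868, Z=5989758.8276

X=1819058.101 m, Y=-1120252.087 m, Z=5989758.828 m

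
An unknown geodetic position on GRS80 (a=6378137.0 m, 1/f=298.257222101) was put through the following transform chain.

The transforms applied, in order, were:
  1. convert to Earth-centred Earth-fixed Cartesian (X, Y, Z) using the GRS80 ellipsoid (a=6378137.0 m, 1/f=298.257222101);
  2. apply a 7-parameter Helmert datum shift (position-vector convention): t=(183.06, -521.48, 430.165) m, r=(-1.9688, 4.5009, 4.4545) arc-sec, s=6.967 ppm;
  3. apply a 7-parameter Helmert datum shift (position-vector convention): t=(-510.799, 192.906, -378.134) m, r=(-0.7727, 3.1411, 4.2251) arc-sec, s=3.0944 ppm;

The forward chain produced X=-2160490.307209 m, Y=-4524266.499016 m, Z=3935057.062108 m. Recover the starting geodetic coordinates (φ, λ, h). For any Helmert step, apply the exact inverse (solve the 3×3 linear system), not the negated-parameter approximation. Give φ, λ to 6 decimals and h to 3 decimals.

φ=38.314680°, λ=-115.527949°, h=3090.137 m

start: X=-2160490.3072, Y=-4524266.4990, Z=3935057.0621 m
→ Helmert⁻¹: X=-2160125.4317, Y=-4524415.8994, Z=3935373.1737
→ Helmert⁻¹: X=-2160476.9999, Y=-4523853.8019, Z=3934825.2702
→ geod (Bowring, a=6378137.000): φ=38.31468000°, λ=-115.52794900°, h=3090.1370 m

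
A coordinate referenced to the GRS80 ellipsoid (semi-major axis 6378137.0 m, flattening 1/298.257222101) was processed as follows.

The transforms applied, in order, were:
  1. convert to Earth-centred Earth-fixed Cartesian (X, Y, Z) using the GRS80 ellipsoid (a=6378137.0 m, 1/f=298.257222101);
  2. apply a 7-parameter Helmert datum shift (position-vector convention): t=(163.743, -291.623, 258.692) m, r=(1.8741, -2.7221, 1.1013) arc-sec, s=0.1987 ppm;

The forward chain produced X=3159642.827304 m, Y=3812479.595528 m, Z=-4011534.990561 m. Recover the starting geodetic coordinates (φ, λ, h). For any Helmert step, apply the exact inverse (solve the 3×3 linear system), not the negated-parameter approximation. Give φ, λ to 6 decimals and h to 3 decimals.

φ=-39.202919°, λ=50.352819°, h=3275.201 m

start: X=3159642.8273, Y=3812479.5955, Z=-4011534.9906 m
→ Helmert⁻¹: X=3159445.8685, Y=3812717.1404, Z=-4011869.2229
→ geod (Bowring, a=6378137.000): φ=-39.20291900°, λ=50.35281900°, h=3275.2010 m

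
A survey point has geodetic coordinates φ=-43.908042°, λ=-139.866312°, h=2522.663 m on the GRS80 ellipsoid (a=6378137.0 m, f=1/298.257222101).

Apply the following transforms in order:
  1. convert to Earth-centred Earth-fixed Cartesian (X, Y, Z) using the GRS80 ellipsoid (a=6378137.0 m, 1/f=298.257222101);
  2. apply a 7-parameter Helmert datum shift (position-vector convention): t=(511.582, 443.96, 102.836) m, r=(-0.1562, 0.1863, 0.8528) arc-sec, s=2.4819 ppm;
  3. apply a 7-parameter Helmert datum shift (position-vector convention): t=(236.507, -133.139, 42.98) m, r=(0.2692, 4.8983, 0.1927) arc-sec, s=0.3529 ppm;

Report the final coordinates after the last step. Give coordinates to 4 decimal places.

X=-3519604.0893 m, Y=-2967576.9169 m, Z=-4402267.0087 m

start: φ=-43.908042°, λ=-139.866312°, h=2522.663 m
→ ECEF (a=6378137.000, f=1/298.257222101): X=-3520248.7196, Y=-2967863.8938, Z=-4402485.4841
→ Helmert 7p (PV): X=-3519737.5802, Y=-2967445.1881, Z=-4402388.1476
→ Helmert 7p (PV): X=-3519604.0893, Y=-2967576.9169, Z=-4402267.0087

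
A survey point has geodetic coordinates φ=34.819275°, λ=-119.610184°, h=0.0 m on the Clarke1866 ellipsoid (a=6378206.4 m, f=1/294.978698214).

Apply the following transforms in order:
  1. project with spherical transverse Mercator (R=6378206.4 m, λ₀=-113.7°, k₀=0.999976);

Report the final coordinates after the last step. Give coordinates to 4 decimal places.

start: φ=34.819275°, λ=-119.610184°, h=0.000 m
→ tm (R=6378206.4, λ₀=-113.7°): E=-540448.4273, N=3891962.2171

E=-540448.4273 m, N=3891962.2171 m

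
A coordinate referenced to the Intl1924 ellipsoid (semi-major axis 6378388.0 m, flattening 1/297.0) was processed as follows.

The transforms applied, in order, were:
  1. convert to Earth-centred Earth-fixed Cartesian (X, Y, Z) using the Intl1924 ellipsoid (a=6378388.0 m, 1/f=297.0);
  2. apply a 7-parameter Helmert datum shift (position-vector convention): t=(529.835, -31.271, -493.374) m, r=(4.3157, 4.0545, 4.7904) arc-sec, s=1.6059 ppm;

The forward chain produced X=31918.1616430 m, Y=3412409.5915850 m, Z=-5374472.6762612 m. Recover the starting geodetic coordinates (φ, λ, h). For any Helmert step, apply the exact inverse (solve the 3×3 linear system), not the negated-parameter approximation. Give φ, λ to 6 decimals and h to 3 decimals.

φ=-57.759380°, λ=89.469875°, h=2884.544 m

start: X=31918.1616, Y=3412409.5916, Z=-5374472.6763 m
→ Helmert⁻¹: X=31573.1621, Y=3412322.2077, Z=-5374041.4479
→ geod (Bowring, a=6378388.000): φ=-57.75938000°, λ=89.46987500°, h=2884.5440 m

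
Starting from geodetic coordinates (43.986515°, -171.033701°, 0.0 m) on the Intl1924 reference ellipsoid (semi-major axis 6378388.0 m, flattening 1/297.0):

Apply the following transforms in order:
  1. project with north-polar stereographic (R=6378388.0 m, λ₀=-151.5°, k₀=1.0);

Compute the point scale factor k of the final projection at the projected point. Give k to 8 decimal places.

1.18029680

start: φ=43.986515°, λ=-171.033701°, h=0.000 m
→ into stereo (λ₀=-151.5°): φ=43.98651500°, λ−λ₀=-19.53370100°
scale k = 1.18029680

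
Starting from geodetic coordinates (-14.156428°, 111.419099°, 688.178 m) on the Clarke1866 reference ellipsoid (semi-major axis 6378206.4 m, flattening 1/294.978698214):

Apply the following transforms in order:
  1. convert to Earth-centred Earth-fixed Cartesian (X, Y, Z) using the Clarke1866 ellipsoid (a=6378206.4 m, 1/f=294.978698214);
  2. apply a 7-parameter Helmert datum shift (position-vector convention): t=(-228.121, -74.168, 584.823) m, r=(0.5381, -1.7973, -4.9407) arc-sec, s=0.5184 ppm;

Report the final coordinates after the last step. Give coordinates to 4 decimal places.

X=-2259282.4828 m, Y=5759146.0330 m, Z=-1549262.5558 m

start: φ=-14.156428°, λ=111.419099°, h=688.178 m
→ ECEF (a=6378206.400, f=1/294.978698214): X=-2259204.6456, Y=5759159.0571, Z=-1549841.9140
→ Helmert 7p (PV): X=-2259282.4828, Y=5759146.0330, Z=-1549262.5558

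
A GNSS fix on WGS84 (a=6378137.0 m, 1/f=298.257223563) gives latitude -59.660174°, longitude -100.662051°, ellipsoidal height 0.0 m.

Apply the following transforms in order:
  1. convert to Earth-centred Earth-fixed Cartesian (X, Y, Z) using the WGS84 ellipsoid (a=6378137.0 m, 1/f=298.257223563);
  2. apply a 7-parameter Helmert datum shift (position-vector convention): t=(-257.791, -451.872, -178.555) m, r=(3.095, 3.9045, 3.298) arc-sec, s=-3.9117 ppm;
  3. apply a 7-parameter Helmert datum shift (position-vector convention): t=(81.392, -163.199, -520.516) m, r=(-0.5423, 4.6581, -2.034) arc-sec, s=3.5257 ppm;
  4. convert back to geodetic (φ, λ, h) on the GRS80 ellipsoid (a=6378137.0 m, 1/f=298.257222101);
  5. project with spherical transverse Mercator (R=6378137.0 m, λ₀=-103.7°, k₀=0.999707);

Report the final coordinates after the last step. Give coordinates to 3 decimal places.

start: φ=-59.660174°, λ=-100.662051°, h=0.000 m
→ ECEF (a=6378137.000, f=1/298.257223563): X=-597570.5144, Y=-3174074.4895, Z=-5481450.1090
→ Helmert 7p (PV): X=-597878.9783, Y=-3174441.2513, Z=-5481643.5372
→ Helmert 7p (PV): X=-597954.7908, Y=-3174624.1588, Z=-5482161.5317
→ geod (Bowring, a=6378137.000): φ=-59.65866434°, λ=-100.66694520°, h=922.7707 m
→ tm (R=6378137.0, λ₀=-103.7°): E=170469.0283, N=-6643121.6800

E=170469.028 m, N=-6643121.680 m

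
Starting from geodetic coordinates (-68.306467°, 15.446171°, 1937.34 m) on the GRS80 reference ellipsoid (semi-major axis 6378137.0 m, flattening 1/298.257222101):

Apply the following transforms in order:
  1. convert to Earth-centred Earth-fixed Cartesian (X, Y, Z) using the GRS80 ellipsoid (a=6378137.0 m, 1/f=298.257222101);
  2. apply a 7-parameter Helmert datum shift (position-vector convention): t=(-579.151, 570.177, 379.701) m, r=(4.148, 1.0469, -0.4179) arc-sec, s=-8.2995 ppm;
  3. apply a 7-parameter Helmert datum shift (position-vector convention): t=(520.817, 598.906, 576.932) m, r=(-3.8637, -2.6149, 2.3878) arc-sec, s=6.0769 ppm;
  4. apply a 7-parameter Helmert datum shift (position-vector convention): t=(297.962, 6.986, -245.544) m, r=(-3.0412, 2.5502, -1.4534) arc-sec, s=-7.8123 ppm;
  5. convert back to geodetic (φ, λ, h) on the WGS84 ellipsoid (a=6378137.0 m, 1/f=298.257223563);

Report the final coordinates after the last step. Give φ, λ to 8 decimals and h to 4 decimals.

φ=-68.30004290°, λ=15.47056295°, h=1414.2165 m

start: φ=-68.306467°, λ=15.446171°, h=1937.340 m
→ ECEF (a=6378137.000, f=1/298.257222101): X=2279757.6412, Y=629926.8067, Z=-5905613.3590
→ Helmert 7p (PV): X=2279130.8718, Y=630605.8982, Z=-5905183.5475
→ Helmert 7p (PV): X=2279733.1015, Y=631124.4055, Z=-5904625.4195
→ Helmert 7p (PV): X=2279944.6980, Y=631023.3394, Z=-5904862.3259
→ geod (Bowring, a=6378137.000): φ=-68.30004290°, λ=15.47056295°, h=1414.2165 m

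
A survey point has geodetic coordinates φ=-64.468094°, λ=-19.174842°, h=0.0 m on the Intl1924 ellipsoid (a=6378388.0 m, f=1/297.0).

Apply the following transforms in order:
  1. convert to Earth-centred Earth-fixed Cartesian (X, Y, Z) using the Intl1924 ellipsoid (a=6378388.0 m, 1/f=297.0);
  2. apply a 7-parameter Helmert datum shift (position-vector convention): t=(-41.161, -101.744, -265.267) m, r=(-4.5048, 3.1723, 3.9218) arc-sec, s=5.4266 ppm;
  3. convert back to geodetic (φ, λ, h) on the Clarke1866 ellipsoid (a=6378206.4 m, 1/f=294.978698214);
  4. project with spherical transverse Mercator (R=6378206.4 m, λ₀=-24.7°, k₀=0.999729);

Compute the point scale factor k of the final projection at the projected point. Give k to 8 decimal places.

1.00058949

start: φ=-64.468094°, λ=-19.174842°, h=0.000 m
→ ECEF (a=6378388.000, f=1/297.0): X=2603786.1310, Y=-905452.5181, Z=-5732527.5626
→ Helmert 7p (PV): X=2603688.1502, Y=-905634.8669, Z=-5732844.2084
→ geod (Bowring, a=6378206.400): φ=-64.47060678°, λ=-19.17909059°, h=572.5063 m
→ into tm (λ₀=-24.7°): φ=-64.47060678°, λ−λ₀=5.52090941°
scale k = 1.00058949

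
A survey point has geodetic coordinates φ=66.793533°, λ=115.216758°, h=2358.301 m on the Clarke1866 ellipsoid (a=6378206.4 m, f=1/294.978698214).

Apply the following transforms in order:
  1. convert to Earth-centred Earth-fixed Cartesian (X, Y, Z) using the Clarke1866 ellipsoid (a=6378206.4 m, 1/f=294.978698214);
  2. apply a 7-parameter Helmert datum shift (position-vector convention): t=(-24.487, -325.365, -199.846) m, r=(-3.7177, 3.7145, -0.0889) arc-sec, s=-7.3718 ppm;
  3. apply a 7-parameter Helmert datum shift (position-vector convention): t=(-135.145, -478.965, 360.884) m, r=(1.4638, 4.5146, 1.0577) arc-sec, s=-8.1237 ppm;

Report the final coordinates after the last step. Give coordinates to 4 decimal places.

X=-1074169.0402 m, Y=2280381.0498 m, Z=5841445.5362 m

start: φ=66.793533°, λ=115.216758°, h=2358.301 m
→ ECEF (a=6378206.400, f=1/294.978698214): X=-1074248.3785, Y=2281161.9395, Z=5841357.0834
→ Helmert 7p (PV): X=-1074158.7704, Y=2280925.5046, Z=5841092.4063
→ Helmert 7p (PV): X=-1074169.0402, Y=2280381.0498, Z=5841445.5362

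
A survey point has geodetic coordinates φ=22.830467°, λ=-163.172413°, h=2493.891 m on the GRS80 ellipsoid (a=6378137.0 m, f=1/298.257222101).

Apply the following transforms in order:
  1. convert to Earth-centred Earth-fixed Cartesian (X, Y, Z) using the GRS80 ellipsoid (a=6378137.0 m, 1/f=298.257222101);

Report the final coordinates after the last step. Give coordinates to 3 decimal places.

start: φ=22.830467°, λ=-163.172413°, h=2493.891 m
→ ECEF (a=6378137.000, f=1/298.257222101): X=-5631777.8798, Y=-1703293.2060, Z=2460394.0693

X=-5631777.880 m, Y=-1703293.206 m, Z=2460394.069 m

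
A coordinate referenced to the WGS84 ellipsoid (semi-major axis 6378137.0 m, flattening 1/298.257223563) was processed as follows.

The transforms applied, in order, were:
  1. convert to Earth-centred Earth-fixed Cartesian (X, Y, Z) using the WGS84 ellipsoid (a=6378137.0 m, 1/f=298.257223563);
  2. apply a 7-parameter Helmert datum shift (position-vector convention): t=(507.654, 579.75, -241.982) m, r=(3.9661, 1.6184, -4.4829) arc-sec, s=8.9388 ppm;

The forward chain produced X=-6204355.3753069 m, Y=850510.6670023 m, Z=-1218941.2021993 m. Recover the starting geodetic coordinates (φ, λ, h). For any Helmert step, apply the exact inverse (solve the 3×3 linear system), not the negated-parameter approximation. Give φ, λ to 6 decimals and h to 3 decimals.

start: X=-6204355.3753, Y=850510.6670, Z=-1218941.2022 m
→ Helmert⁻¹: X=-6204816.4717, Y=849765.0316, Z=-1218753.3504
→ geod (Bowring, a=6378137.000): φ=-11.08470300°, λ=172.20171400°, h=2867.1400 m

φ=-11.084703°, λ=172.201714°, h=2867.140 m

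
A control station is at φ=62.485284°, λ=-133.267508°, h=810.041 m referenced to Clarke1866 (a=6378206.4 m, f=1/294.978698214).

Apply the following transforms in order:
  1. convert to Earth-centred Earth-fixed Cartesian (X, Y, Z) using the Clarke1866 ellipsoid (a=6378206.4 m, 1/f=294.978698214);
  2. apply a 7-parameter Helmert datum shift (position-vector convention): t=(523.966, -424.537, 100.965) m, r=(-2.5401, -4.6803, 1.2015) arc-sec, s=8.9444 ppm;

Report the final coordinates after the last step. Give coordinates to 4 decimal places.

start: φ=62.485284°, λ=-133.267508°, h=810.041 m
→ ECEF (a=6378206.400, f=1/294.978698214): X=-2025257.1950, Y=-2151594.0325, Z=5634227.7815
→ Helmert 7p (PV): X=-2024866.6564, Y=-2151980.2268, Z=5634359.6829

X=-2024866.6564 m, Y=-2151980.2268 m, Z=5634359.6829 m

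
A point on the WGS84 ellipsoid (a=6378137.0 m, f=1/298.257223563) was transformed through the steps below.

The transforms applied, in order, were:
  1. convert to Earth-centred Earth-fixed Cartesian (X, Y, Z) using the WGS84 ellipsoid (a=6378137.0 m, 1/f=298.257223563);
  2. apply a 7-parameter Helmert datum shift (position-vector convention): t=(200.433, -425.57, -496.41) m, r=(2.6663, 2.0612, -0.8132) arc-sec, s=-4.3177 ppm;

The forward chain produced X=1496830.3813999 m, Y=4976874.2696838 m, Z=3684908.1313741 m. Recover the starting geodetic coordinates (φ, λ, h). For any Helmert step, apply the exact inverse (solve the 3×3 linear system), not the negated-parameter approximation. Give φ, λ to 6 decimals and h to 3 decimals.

φ=35.520930°, λ=73.265199°, h=538.402 m

start: X=1496830.3814, Y=4976874.2697, Z=3684908.1314 m
→ Helmert⁻¹: X=1496579.9593, Y=4977374.8698, Z=3685371.0687
→ geod (Bowring, a=6378137.000): φ=35.52093000°, λ=73.26519900°, h=538.4020 m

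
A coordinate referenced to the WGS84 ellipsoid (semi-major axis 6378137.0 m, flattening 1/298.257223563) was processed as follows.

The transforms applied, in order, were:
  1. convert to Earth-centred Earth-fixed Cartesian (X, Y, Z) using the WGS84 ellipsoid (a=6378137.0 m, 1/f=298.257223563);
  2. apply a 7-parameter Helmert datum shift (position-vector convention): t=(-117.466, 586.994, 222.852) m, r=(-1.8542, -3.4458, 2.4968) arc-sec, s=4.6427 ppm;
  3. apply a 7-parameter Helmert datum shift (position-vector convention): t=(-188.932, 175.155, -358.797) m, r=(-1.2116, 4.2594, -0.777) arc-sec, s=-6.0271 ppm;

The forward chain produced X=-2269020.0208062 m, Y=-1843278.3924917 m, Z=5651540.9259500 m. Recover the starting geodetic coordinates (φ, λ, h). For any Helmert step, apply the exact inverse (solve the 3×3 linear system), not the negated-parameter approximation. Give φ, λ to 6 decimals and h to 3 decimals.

φ=62.803418°, λ=-140.894807°, h=1856.321 m

start: X=-2269020.0208, Y=-1843278.3925, Z=5651540.9260 m
→ Helmert⁻¹: X=-2268954.5310, Y=-1843506.4045, Z=5651876.1047
→ Helmert⁻¹: X=-2268754.4393, Y=-1844108.1791, Z=5651648.3376
→ geod (Bowring, a=6378137.000): φ=62.80341800°, λ=-140.89480700°, h=1856.3210 m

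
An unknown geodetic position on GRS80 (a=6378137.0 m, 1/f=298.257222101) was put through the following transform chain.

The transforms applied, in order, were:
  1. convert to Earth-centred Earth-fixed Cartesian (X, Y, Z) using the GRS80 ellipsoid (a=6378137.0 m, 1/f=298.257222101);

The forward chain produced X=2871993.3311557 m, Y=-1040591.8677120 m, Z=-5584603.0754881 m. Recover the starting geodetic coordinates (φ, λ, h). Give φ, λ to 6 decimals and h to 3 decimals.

φ=-61.483614°, λ=-19.916663°, h=3793.198 m

start: X=2871993.3312, Y=-1040591.8677, Z=-5584603.0755 m
→ geod (Bowring, a=6378137.000): φ=-61.48361400°, λ=-19.91666300°, h=3793.1980 m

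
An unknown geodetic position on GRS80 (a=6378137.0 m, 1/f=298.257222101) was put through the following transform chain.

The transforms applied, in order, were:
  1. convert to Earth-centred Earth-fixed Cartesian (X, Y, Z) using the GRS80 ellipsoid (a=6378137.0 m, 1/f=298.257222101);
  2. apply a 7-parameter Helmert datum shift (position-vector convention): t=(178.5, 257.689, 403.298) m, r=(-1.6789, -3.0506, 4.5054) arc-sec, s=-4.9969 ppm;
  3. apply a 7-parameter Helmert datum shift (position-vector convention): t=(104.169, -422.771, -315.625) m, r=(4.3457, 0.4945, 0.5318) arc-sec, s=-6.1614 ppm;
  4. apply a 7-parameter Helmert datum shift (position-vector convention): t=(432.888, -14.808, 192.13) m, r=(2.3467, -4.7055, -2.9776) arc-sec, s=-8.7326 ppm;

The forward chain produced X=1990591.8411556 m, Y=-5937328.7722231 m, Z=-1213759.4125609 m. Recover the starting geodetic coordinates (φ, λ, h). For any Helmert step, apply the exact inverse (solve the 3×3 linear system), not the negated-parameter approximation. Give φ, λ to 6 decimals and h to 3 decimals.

start: X=1990591.8412, Y=-5937328.7722, Z=-1213759.4126 m
→ Helmert⁻¹: X=1990234.3496, Y=-5937350.8934, Z=-1213939.9967
→ Helmert⁻¹: X=1990130.0449, Y=-5936995.4001, Z=-1213501.9943
→ Helmert⁻¹: X=1989813.8464, Y=-5937316.3389, Z=-1213989.1139
→ geod (Bowring, a=6378137.000): φ=-11.04393700°, λ=-71.47209800°, h=1109.4090 m

φ=-11.043937°, λ=-71.472098°, h=1109.409 m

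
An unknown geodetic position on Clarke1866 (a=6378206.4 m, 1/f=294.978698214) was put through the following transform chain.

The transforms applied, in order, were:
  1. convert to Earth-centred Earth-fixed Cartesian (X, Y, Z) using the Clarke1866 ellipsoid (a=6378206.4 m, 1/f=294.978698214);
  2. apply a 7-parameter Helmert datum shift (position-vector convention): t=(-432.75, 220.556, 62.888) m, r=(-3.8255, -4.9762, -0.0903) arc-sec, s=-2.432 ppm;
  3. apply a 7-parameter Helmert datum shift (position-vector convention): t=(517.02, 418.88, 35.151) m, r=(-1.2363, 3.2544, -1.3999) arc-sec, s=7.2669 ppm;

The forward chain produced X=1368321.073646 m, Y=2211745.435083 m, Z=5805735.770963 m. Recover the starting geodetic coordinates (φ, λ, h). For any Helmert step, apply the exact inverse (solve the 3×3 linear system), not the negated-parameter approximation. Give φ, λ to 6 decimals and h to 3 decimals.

φ=66.019302°, λ=58.248549°, h=1116.115 m

start: X=1368321.0736, Y=2211745.4351, Z=5805735.7710 m
→ Helmert⁻¹: X=1367687.5053, Y=2211284.9702, Z=5805693.2638
→ Helmert⁻¹: X=1368262.6778, Y=2210962.7157, Z=5805652.4911
→ geod (Bowring, a=6378206.400): φ=66.01930200°, λ=58.24854900°, h=1116.1150 m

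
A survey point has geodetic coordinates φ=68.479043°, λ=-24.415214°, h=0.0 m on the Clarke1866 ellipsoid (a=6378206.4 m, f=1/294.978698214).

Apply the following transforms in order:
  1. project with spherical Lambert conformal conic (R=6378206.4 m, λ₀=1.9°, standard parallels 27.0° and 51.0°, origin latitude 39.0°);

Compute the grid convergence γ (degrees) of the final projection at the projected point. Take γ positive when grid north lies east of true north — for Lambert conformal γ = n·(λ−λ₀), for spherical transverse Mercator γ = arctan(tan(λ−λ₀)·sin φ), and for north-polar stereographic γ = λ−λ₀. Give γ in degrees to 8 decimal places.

-16.68483050

start: φ=68.479043°, λ=-24.415214°, h=0.000 m
→ into lcc (λ₀=1.9°): φ=68.47904300°, λ−λ₀=-26.31521400°
convergence γ = -16.68483050°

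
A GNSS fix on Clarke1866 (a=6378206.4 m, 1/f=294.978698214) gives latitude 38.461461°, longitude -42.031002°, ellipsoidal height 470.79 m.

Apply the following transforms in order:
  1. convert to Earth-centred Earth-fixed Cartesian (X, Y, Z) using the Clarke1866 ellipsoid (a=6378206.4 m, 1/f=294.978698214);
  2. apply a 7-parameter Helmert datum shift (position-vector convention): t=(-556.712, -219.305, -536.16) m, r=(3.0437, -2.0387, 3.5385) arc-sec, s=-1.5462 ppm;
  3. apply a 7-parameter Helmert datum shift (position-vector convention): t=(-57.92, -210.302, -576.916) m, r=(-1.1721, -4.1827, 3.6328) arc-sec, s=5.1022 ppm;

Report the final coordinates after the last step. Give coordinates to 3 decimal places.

X=3714220.275 m, Y=-3348832.396 m, Z=3944760.612 m

start: φ=38.461461°, λ=-42.031002°, h=470.790 m
→ ECEF (a=6378206.400, f=1/294.978698214): X=3714824.2798, Y=-3348484.2199, Z=3945778.0053
→ Helmert 7p (PV): X=3714280.2680, Y=-3348692.8442, Z=3945223.0502
→ Helmert 7p (PV): X=3714220.2746, Y=-3348832.3956, Z=3944760.6122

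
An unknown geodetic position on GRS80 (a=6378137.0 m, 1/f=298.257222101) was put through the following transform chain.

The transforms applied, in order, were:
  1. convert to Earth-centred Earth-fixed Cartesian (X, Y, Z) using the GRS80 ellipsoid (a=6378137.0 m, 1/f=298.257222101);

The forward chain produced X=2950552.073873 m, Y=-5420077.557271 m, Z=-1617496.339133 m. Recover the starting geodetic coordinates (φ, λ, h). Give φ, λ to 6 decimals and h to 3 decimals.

φ=-14.781829°, λ=-61.437254°, h=2843.902 m

start: X=2950552.0739, Y=-5420077.5573, Z=-1617496.3391 m
→ geod (Bowring, a=6378137.000): φ=-14.78182900°, λ=-61.43725400°, h=2843.9020 m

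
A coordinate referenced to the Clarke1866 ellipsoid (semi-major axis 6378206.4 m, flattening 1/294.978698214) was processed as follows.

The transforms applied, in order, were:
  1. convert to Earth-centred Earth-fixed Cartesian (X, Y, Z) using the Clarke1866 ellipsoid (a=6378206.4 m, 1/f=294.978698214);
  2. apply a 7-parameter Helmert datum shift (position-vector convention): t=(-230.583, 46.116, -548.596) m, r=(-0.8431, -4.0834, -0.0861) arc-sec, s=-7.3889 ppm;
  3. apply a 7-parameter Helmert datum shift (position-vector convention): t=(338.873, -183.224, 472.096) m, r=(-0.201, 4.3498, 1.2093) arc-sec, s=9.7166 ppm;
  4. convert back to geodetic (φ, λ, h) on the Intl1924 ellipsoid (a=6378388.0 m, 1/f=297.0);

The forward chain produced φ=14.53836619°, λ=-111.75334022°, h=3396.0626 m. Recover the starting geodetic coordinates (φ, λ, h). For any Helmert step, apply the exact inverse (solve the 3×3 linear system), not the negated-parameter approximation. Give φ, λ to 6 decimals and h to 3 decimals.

start: φ=14.538366°, λ=-111.753340°, h=3396.063 m
→ ECEF (a=6378388.000, f=1/297.0): X=-2289914.8561, Y=-5738744.8501, Z=1591580.9279
→ Helmert⁻¹: X=-2290298.6723, Y=-5738493.9900, Z=1591039.4811
→ Helmert⁻¹: X=-2290051.1059, Y=-5738589.9695, Z=1591621.7169
→ geod (Bowring, a=6378206.400): φ=14.53957600°, λ=-111.75504600°, h=3506.7450 m

φ=14.539576°, λ=-111.755046°, h=3506.745 m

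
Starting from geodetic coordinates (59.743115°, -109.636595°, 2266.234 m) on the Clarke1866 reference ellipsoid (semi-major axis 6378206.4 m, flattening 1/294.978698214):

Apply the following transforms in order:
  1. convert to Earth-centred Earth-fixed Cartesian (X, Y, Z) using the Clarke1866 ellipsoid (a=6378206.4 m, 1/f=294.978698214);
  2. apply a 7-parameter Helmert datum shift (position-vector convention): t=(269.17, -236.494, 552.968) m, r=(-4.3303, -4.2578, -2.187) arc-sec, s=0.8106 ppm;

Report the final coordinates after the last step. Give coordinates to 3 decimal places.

X=-1083018.436 m, Y=-3035789.437 m, Z=5488470.357 m

start: φ=59.743115°, λ=-109.636595°, h=2266.234 m
→ ECEF (a=6378206.400, f=1/294.978698214): X=-1083141.2582, Y=-3035677.1786, Z=5487871.5682
→ Helmert 7p (PV): X=-1083018.4360, Y=-3035789.4370, Z=5488470.3567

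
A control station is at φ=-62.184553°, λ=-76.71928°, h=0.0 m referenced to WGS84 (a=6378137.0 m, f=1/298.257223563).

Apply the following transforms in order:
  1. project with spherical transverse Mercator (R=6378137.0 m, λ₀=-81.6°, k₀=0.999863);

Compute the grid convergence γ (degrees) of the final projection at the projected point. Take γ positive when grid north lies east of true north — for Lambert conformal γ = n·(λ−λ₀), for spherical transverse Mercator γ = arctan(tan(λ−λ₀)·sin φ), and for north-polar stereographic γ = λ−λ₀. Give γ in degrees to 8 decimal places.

-4.31905057

start: φ=-62.184553°, λ=-76.719280°, h=0.000 m
→ into tm (λ₀=-81.6°): φ=-62.18455300°, λ−λ₀=4.88072000°
convergence γ = -4.31905057°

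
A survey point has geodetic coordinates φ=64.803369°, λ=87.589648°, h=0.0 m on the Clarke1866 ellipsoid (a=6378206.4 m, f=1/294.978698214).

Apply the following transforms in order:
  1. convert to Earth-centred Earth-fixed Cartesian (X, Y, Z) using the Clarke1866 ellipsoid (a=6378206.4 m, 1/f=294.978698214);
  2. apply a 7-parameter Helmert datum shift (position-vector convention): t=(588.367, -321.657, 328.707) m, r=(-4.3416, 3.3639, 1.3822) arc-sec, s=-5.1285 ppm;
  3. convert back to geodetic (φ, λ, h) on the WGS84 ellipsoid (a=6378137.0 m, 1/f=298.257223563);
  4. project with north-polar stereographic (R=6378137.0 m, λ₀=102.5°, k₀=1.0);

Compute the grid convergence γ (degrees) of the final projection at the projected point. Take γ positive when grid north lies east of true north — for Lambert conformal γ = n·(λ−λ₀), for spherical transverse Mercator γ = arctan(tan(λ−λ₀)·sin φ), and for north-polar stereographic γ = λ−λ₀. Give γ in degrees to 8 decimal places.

-14.92448691

start: φ=64.803369°, λ=87.589648°, h=0.000 m
→ ECEF (a=6378206.400, f=1/294.978698214): X=114515.7745, Y=2720515.2925, Z=5748219.3126
→ Helmert 7p (PV): X=115179.0691, Y=2720301.4424, Z=5748459.4093
→ geod (Bowring, a=6378137.000): φ=64.80414519°, λ=87.57551309°, h=12.9282 m
→ into stereo (λ₀=102.5°): φ=64.80414519°, λ−λ₀=-14.92448691°
convergence γ = -14.92448691°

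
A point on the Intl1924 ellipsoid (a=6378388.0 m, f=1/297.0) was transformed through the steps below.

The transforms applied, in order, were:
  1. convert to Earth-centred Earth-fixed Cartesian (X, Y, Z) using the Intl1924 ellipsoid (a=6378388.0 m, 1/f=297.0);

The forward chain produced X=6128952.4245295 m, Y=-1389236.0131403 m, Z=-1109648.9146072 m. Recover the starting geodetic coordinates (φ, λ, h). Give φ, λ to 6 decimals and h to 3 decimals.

φ=-10.079917°, λ=-12.771303°, h=3906.563 m

start: X=6128952.4245, Y=-1389236.0131, Z=-1109648.9146 m
→ geod (Bowring, a=6378388.000): φ=-10.07991700°, λ=-12.77130300°, h=3906.5630 m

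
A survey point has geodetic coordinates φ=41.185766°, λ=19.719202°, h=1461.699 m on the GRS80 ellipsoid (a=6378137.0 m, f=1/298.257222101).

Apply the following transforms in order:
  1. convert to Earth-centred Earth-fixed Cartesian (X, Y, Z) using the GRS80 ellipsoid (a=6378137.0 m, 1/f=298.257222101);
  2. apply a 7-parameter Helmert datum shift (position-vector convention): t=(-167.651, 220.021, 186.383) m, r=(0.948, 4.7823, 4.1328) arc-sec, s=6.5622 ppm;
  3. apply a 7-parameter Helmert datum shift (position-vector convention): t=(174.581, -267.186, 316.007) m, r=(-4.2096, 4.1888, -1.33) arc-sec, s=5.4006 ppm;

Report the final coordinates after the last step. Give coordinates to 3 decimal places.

X=4526391.150 m, Y=1622415.010 m, Z=4179263.571 m

start: φ=41.185766°, λ=19.719202°, h=1461.699 m
→ ECEF (a=6378137.000, f=1/298.257222101): X=4526170.3596, Y=1622315.1786, Z=4178933.7051
→ Helmert 7p (PV): X=4526096.7950, Y=1622617.3276, Z=4179050.0263
→ Helmert 7p (PV): X=4526391.1504, Y=1622415.0097, Z=4179263.5711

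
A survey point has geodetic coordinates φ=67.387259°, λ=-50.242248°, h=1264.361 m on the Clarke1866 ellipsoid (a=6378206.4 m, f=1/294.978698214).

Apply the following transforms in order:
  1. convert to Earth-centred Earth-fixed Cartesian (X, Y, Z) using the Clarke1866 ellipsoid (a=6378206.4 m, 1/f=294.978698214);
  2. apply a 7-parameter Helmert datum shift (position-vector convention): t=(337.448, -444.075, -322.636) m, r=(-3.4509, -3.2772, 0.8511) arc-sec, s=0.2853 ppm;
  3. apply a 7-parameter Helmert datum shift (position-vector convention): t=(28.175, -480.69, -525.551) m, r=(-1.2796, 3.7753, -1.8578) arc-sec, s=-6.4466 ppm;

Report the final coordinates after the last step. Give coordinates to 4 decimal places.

start: φ=67.387259°, λ=-50.242248°, h=1264.361 m
→ ECEF (a=6378206.400, f=1/294.978698214): X=1573284.7171, Y=-1891148.7503, Z=5866133.1746
→ Helmert 7p (PV): X=1573537.2143, Y=-1891488.7301, Z=5865868.8488
→ Helmert 7p (PV): X=1573645.5723, Y=-1891935.0092, Z=5865288.4165

X=1573645.5723 m, Y=-1891935.0092 m, Z=5865288.4165 m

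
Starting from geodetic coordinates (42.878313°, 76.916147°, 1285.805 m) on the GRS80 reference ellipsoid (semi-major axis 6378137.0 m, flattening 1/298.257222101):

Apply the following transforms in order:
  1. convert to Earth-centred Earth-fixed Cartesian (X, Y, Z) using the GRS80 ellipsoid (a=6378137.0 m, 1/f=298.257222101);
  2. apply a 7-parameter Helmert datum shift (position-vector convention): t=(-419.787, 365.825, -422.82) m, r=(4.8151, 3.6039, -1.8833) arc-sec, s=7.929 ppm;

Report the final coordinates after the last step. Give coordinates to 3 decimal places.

X=1059625.627 m, Y=4560847.707 m, Z=4318179.529 m

start: φ=42.878313°, λ=76.916147°, h=1285.805 m
→ ECEF (a=6378137.000, f=1/298.257222101): X=1059919.9157, Y=4560556.2111, Z=4318480.1638
→ Helmert 7p (PV): X=1059625.6272, Y=4560847.7066, Z=4318179.5294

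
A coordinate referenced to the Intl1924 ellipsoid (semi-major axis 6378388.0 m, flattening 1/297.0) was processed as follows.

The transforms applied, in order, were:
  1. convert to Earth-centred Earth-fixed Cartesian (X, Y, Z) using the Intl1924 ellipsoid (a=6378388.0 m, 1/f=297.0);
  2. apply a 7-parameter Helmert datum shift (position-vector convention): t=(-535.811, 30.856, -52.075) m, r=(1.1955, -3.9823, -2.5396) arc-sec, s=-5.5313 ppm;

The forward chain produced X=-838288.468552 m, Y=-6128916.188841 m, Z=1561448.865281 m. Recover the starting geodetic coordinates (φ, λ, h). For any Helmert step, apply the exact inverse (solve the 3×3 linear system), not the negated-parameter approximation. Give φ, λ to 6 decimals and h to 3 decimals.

start: X=-838288.4686, Y=-6128916.1888, Z=1561448.8653 m
→ Helmert⁻¹: X=-837651.6807, Y=-6128982.2088, Z=1561561.2730
→ geod (Bowring, a=6378388.000): φ=14.25950100°, λ=-97.78243200°, h=2916.9820 m

φ=14.259501°, λ=-97.782432°, h=2916.982 m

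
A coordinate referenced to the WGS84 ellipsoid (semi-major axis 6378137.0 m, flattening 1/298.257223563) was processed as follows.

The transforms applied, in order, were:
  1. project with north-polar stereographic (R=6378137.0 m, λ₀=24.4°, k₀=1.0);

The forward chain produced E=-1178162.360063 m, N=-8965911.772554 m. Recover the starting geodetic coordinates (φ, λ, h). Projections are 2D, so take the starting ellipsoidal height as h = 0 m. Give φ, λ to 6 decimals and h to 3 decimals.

φ=19.333951°, λ=16.913960°, h=0.000 m

start: E=-1178162.3601, N=-8965911.7726 m
→ stereo⁻¹: φ=19.33395100°, λ=16.91396000°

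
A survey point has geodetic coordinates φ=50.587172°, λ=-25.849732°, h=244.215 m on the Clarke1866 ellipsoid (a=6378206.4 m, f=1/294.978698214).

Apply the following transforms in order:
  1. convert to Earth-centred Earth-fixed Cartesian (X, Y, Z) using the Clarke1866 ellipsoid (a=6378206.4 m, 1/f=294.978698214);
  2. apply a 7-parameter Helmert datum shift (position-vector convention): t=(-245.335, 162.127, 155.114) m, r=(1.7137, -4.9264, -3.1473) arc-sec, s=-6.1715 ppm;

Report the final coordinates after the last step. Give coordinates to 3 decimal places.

start: φ=50.587172°, λ=-25.849732°, h=244.215 m
→ ECEF (a=6378206.400, f=1/294.978698214): X=3651874.5955, Y=-1769297.3371, Z=4904499.3444
→ Helmert 7p (PV): X=3651462.5886, Y=-1769220.7604, Z=4904696.7109

X=3651462.589 m, Y=-1769220.760 m, Z=4904696.711 m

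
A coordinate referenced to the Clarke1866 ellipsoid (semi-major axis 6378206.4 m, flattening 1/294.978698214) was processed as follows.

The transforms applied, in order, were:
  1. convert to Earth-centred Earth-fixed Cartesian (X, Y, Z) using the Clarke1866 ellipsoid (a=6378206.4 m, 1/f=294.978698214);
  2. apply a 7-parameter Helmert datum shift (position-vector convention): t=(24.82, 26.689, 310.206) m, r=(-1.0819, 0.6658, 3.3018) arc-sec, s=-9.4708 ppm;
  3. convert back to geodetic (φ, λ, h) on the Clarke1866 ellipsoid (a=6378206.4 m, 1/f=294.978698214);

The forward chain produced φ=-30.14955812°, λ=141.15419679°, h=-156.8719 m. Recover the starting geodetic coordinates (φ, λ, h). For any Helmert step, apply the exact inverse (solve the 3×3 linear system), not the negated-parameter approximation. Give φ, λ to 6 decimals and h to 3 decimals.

φ=-30.151920°, λ=141.153455°, h=61.518 m

start: φ=-30.149558°, λ=141.154197°, h=-156.872 m
→ ECEF (a=6378206.400, f=1/294.978698214): X=-4299120.3950, Y=3462243.6818, Z=-3184468.3943
→ Helmert⁻¹: X=-4299120.2279, Y=3462335.3065, Z=-3184804.4794
→ geod (Bowring, a=6378206.400): φ=-30.15192000°, λ=141.15345500°, h=61.5180 m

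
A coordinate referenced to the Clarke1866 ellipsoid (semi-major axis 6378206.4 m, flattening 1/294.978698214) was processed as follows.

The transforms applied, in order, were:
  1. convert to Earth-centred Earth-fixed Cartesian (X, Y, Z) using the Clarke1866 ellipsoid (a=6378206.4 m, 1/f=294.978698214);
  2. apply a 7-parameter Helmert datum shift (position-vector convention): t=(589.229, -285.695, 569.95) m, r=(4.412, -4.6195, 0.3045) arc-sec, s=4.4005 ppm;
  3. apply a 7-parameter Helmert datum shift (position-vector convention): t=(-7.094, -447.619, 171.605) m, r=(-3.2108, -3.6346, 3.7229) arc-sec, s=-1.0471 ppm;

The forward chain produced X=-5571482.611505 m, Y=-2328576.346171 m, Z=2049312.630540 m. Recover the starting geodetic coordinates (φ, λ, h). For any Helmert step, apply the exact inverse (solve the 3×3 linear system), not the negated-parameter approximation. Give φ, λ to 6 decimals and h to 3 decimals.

start: X=-5571482.6115, Y=-2328576.3462, Z=2049312.6305 m
→ Helmert⁻¹: X=-5571487.2618, Y=-2328062.5032, Z=2049205.1070
→ Helmert⁻¹: X=-5572009.5224, Y=-2327714.5153, Z=2048800.7224
→ geod (Bowring, a=6378206.400): φ=18.85975200°, λ=-157.32720100°, h=800.6860 m

φ=18.859752°, λ=-157.327201°, h=800.686 m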